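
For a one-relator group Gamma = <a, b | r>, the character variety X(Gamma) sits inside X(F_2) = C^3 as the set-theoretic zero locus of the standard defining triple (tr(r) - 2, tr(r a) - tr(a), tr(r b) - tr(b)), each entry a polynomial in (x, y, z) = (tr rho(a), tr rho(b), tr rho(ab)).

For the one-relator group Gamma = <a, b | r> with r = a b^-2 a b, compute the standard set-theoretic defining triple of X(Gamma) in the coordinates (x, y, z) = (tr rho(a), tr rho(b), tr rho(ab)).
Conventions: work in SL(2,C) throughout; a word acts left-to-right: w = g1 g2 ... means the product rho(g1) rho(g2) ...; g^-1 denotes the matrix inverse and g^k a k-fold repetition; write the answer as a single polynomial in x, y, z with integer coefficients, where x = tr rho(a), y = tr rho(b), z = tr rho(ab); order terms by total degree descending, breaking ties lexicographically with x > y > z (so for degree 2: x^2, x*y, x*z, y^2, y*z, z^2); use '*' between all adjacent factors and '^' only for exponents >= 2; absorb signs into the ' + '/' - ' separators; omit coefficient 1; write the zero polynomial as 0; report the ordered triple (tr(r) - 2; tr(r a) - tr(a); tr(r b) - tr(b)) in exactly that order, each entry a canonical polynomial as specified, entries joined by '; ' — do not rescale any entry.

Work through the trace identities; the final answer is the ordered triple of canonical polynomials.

reduce: tr(a b a) = tr(a)*tr(b a) - tr(b) = x*z - y
tr(a b a b) = tr(b a)*tr(b a) - tr(1)   [split at repeated b] = z^2 - 2
so tr(a b a b^-1) = tr(a b a)*tr(b) - tr(a b a b) = x*y*z - y^2 - z^2 + 2
tr(a b^-2 a b) = tr(a b a b^-1)*tr(b) - tr(a b a) = x*y^2*z - y^3 - y*z^2 - x*z + 3*y
tr(a b a^2) = tr(a)*tr(b a^2) - tr(b a) = x^2*z - x*y - z
so tr(b a b) = tr(b)*tr(a b) - tr(a) = y*z - x
so tr(a b a^2 b) = tr(a)*tr(b a b a) - tr(b a b) = x*z^2 - y*z - x
so tr(a b a^2 b^-1) = tr(a b a^2)*tr(b) - tr(a b a^2 b) = x^2*y*z - x*y^2 - x*z^2 + x
so tr(a b^-2 a b a) = tr(a b a^2 b^-1)*tr(b) - tr(a b a^2) = x^2*y^2*z - x*y^3 - x*y*z^2 - x^2*z + 2*x*y + z
tr(b^2) = tr(b)*tr(b) - tr(1)   [square of b] = y^2 - 2
tr(a b^2 a) = tr(a)*tr(b^2 a) - tr(b^2)   [square of a] = x*y*z - x^2 - y^2 + 2
tr(a b^2 a b) = tr(b)*tr(a b a b) - tr(a b a)   [square of b] = y*z^2 - x*z - y
tr(b^-1 a b^2 a) = tr(a b^2 a)*tr(b) - tr(a b^2 a b)   [inverse elimination on b] = x*y^2*z - x^2*y - y^3 - y*z^2 + x*z + 3*y
so tr(a b^-2 a b^2) = tr(b^-1 a b^2 a)*tr(b) - tr(b^-1 a b^2 a b)   [inverse elimination on b] = x*y^3*z - x^2*y^2 - y^4 - y^2*z^2 + x^2 + 4*y^2 - 2
assemble the triple (tr(r) - 2; tr(r a) - x; tr(r b) - y)

x*y^2*z - y^3 - y*z^2 - x*z + 3*y - 2; x^2*y^2*z - x*y^3 - x*y*z^2 - x^2*z + 2*x*y - x + z; x*y^3*z - x^2*y^2 - y^4 - y^2*z^2 + x^2 + 4*y^2 - y - 2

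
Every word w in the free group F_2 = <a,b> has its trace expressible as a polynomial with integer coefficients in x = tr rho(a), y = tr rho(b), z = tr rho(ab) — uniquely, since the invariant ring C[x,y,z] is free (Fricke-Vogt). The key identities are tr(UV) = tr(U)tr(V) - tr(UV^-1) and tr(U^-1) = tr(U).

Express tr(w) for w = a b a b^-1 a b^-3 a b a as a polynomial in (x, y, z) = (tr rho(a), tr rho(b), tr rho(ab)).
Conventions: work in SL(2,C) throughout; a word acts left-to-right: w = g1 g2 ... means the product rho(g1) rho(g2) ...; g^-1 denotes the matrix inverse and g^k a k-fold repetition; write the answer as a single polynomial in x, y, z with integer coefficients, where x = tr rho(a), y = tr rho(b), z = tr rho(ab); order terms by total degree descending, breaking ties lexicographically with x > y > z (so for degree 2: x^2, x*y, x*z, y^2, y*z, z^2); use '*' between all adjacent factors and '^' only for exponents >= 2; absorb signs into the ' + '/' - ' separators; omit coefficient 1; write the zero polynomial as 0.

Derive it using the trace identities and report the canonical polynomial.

x^3*y^4*z^2 - 2*x^2*y^5*z - 2*x^2*y^3*z^3 - 2*x^3*y^2*z^2 + x*y^6 + 3*x*y^4*z^2 + x*y^2*z^4 + 6*x^2*y^3*z + 3*x^2*y*z^3 - y^5*z - y^3*z^3 - 5*x*y^4 - 7*x*y^2*z^2 - x*z^4 - 3*x^2*y*z + 5*y^3*z + y*z^3 + 6*x*y^2 + 3*x*z^2 - 5*y*z - x

tr(b a b a) = tr(a b)*tr(a b) - tr(1)   [split at repeated a] = z^2 - 2
tr(b a b) = tr(b)*tr(a b) - tr(a) = y*z - x
tr(b a^2 b a) = tr(a)*tr(b a b a) - tr(b a b) = x*z^2 - y*z - x
tr(a^2 b) = tr(a)*tr(b a) - tr(b) = x*z - y
next, tr(a^2) = tr(a)*tr(a) - tr(1) = x^2 - 2
tr(b a^2 b) = tr(b)*tr(a^2 b) - tr(a^2) = x*y*z - x^2 - y^2 + 2
next, tr(a b a^2 b a) = tr(a)*tr(b a^2 b a) - tr(b a^2 b) = x^2*z^2 - 2*x*y*z + y^2 - 2
tr(a b a^2 b a^2) = tr(a)*tr(a b a^2 b a) - tr(a b a^2 b) = x^3*z^2 - 2*x^2*y*z + x*y^2 - x*z^2 + y*z - x
next, tr(b a b a b a) = tr(b a)*tr(b a b a) - tr(b^-1 a^-1)   [split at repeated b] = z^3 - 3*z
tr(b a b a b) = tr(b)*tr(a b a b) - tr(a b a) = y*z^2 - x*z - y
tr(b a^2 b a b a) = tr(a)*tr(b a b a b a) - tr(b a b a b) = x*z^3 - y*z^2 - 2*x*z + y
tr(b a b^2) = tr(b)*tr(a b^2) - tr(a b) = y^2*z - x*y - z
next, tr(b a^2 b a b) = tr(a)*tr(b a b^2 a) - tr(b a b^2) = x*y*z^2 - x^2*z - y^2*z + z
and tr(a b a^2 b a^2 b) = tr(a)*tr(b a^2 b a b a) - tr(b a^2 b a b) = x^2*z^3 - 2*x*y*z^2 - x^2*z + y^2*z + x*y - z
next, tr(b^-1 a b a^2 b a^2) = tr(a b a^2 b a^2)*tr(b) - tr(a b a^2 b a^2 b) = x^3*y*z^2 - 2*x^2*y^2*z - x^2*z^3 + x*y^3 + x*y*z^2 + x^2*z - 2*x*y + z
next, tr(b^-2 a b a^2 b a^2) = tr(b^-1 a b a^2 b a^2)*tr(b) - tr(b^-1 a b a^2 b a^2 b) = x^3*y^2*z^2 - 2*x^2*y^3*z - x^2*y*z^3 - x^3*z^2 + x*y^4 + x*y^2*z^2 + 3*x^2*y*z - 3*x*y^2 + x*z^2 + x
tr(a b^-3 a b a^2 b a) = tr(b^-2 a b a^2 b a^2)*tr(b) - tr(b^-2 a b a^2 b a^2 b) = x^3*y^3*z^2 - 2*x^2*y^4*z - x^2*y^2*z^3 - 2*x^3*y*z^2 + x*y^5 + x*y^3*z^2 + 5*x^2*y^2*z + x^2*z^3 - 4*x*y^3 - x^2*z + 3*x*y - z
and tr(b a b a b a b a) = tr(b a b a b a)*tr(b a) - tr(a b a b)   [split at repeated b] = z^4 - 4*z^2 + 2
tr(b a b a b a b) = tr(b)*tr(a b a b a b) - tr(a b a b a) = y*z^3 - x*z^2 - 2*y*z + x
next, tr(a b a^2 b a b a b) = tr(a)*tr(b a b a b a b a) - tr(b a b a b a b) = x*z^4 - y*z^3 - 3*x*z^2 + 2*y*z + x
next, tr(a b a^2 b a b a b^-1) = tr(a b a^2 b a b a)*tr(b) - tr(a b a^2 b a b a b) = x^2*y*z^3 - 2*x*y^2*z^2 - x*z^4 - x^2*y*z + y^3*z + y*z^3 + x*y^2 + 3*x*z^2 - 3*y*z - x
tr(b^-1 a b a^2 b a b a b^-1) = tr(a b a^2 b a b a b^-1)*tr(b) - tr(a b a^2 b a b a) = x^2*y^2*z^3 - 2*x*y^3*z^2 - x*y*z^4 - x^2*y^2*z - x^2*z^3 + y^4*z + y^2*z^3 + x*y^3 + 5*x*y*z^2 + x^2*z - 4*y^2*z - 2*x*y + z
tr(a b^-3 a b a^2 b a b) = tr(b^-1 a b a^2 b a b a b^-1)*tr(b) - tr(b^-1 a b a^2 b a b a) = x^2*y^3*z^3 - 2*x*y^4*z^2 - x*y^2*z^4 - x^2*y^3*z - 2*x^2*y*z^3 + y^5*z + y^3*z^3 + x*y^4 + 7*x*y^2*z^2 + x*z^4 + 2*x^2*y*z - 5*y^3*z - y*z^3 - 3*x*y^2 - 3*x*z^2 + 4*y*z + x
next, tr(a b a b^-1 a b^-3 a b a) = tr(a b^-3 a b a^2 b a)*tr(b) - tr(a b^-3 a b a^2 b a b) = x^3*y^4*z^2 - 2*x^2*y^5*z - 2*x^2*y^3*z^3 - 2*x^3*y^2*z^2 + x*y^6 + 3*x*y^4*z^2 + x*y^2*z^4 + 6*x^2*y^3*z + 3*x^2*y*z^3 - y^5*z - y^3*z^3 - 5*x*y^4 - 7*x*y^2*z^2 - x*z^4 - 3*x^2*y*z + 5*y^3*z + y*z^3 + 6*x*y^2 + 3*x*z^2 - 5*y*z - x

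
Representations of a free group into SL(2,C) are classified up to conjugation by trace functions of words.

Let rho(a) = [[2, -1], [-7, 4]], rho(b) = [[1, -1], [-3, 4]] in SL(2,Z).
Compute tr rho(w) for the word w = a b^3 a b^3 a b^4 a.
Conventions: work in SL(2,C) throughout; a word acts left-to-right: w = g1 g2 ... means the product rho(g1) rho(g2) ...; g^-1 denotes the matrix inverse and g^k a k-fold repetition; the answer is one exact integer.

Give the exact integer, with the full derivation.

7389652451

rho(a) = [[2, -1], [-7, 4]]
... * rho(b) = [[1, -1], [-3, 4]]  ->  [[5, -6], [-19, 23]]
... * rho(b) = [[1, -1], [-3, 4]]  ->  [[23, -29], [-88, 111]]
... * rho(b) = [[1, -1], [-3, 4]]  ->  [[110, -139], [-421, 532]]
... * rho(a) = [[2, -1], [-7, 4]]  ->  [[1193, -666], [-4566, 2549]]
... * rho(b) = [[1, -1], [-3, 4]]  ->  [[3191, -3857], [-12213, 14762]]
... * rho(b) = [[1, -1], [-3, 4]]  ->  [[14762, -18619], [-56499, 71261]]
... * rho(b) = [[1, -1], [-3, 4]]  ->  [[70619, -89238], [-270282, 341543]]
... * rho(a) = [[2, -1], [-7, 4]]  ->  [[765904, -427571], [-2931365, 1636454]]
... * rho(b) = [[1, -1], [-3, 4]]  ->  [[2048617, -2476188], [-7840727, 9477181]]
... * rho(b) = [[1, -1], [-3, 4]]  ->  [[9477181, -11953369], [-36272270, 45749451]]
... * rho(b) = [[1, -1], [-3, 4]]  ->  [[45337288, -57290657], [-173520623, 219270074]]
... * rho(b) = [[1, -1], [-3, 4]]  ->  [[217209259, -274499916], [-831330845, 1050600919]]
... * rho(a) = [[2, -1], [-7, 4]]  ->  [[2355917930, -1315208923], [-9016868123, 5033734521]]
tr = 2355917930 + 5033734521 = 7389652451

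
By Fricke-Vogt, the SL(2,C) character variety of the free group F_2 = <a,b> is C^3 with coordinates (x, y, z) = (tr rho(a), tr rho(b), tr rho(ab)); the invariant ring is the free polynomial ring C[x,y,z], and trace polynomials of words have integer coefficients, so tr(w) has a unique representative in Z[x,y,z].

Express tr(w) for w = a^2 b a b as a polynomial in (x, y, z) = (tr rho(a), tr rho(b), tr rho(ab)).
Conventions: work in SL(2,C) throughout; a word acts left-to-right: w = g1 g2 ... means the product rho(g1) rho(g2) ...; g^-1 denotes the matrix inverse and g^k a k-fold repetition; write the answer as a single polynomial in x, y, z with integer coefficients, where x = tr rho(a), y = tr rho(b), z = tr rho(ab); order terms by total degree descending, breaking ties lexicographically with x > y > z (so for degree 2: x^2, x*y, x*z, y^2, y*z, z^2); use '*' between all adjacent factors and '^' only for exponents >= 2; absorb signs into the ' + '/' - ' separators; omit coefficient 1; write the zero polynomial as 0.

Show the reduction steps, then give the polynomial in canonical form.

x*z^2 - y*z - x

trace(b a b a) = trace(b a)*trace(b a) - trace(1)  (split on b) = z^2 - 2
trace(b a b) = trace(b)*trace(a b) - trace(a)  (reduce the b square) = y*z - x
trace(a^2 b a b) = trace(a)*trace(b a b a) - trace(b a b)  (reduce the a square) = x*z^2 - y*z - x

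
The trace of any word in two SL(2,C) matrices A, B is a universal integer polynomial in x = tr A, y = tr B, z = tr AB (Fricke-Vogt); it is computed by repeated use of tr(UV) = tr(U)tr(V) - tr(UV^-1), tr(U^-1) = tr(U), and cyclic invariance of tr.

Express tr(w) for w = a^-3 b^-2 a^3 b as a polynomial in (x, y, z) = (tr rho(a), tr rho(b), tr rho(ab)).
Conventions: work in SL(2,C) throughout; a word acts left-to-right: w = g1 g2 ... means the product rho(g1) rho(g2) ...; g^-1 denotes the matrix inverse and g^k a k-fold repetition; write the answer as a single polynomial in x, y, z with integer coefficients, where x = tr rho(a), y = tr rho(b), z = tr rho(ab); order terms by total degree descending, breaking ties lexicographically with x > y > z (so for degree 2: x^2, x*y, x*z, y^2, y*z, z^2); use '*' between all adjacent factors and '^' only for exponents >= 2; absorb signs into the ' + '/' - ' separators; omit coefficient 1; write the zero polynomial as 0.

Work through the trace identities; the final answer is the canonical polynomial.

-x^5*y^2*z + x^6*y + x^4*y^3 + x^4*y*z^2 + 2*x^3*y^2*z - 6*x^4*y - 2*x^2*y^3 - 2*x^2*y*z^2 - x*y^2*z + 9*x^2*y + y^3 + y*z^2 - 3*y

tr(a^2 b) = tr(a) tr(b a) - tr(b) = x*z - y
reduce: tr(a^2) = tr(a) tr(a) - tr(1) = x^2 - 2
reduce: tr(b^2 a^2) = tr(b) tr(a^2 b) - tr(a^2) = x*y*z - x^2 - y^2 + 2
tr(b^2 a) = tr(b) tr(a b) - tr(a) = y*z - x
tr(b a^3 b) = tr(a) tr(b^2 a^2) - tr(b^2 a) = x^2*y*z - x^3 - x*y^2 - y*z + 3*x
reduce: tr(b a b a) = tr(b a) tr(b a) - tr(1)   [split at repeated b] = z^2 - 2
tr(a b a b a) = tr(a) tr(b a b a) - tr(b a b) = x*z^2 - y*z - x
so tr(b a^3 b a) = tr(a) tr(a b a b a) - tr(a b a b) = x^2*z^2 - x*y*z - x^2 - z^2 + 2
reduce: tr(a^3 b a^-1 b) = tr(b a^3 b) tr(a) - tr(b a^3 b a) = x^3*y*z - x^4 - x^2*y^2 - x^2*z^2 + 4*x^2 + z^2 - 2
tr(b^-1 a^3 b a^-1) = tr(a^3 b a^-1) tr(b) - tr(a^3 b a^-1 b) = -x^3*y*z + x^4 + x^2*y^2 + x^2*z^2 + x*y*z - 4*x^2 - y^2 - z^2 + 2
tr(a^3) = tr(a) tr(a^2) - tr(a) = x^3 - 3*x
reduce: tr(a^-1 b^-1 a^3 b a^-1) = tr(b^-1 a^3 b a^-1) tr(a) - tr(b^-1 a^3 b) = -x^4*y*z + x^5 + x^3*y^2 + x^3*z^2 + x^2*y*z - 5*x^3 - x*y^2 - x*z^2 + 5*x
tr(b^-1 a^3 b a^-3) = tr(a^-1 b^-1 a^3 b a^-1) tr(a) - tr(a^-1 b^-1 a^3 b) = -x^5*y*z + x^6 + x^4*y^2 + x^4*z^2 + 2*x^3*y*z - 6*x^4 - 2*x^2*y^2 - 2*x^2*z^2 - x*y*z + 9*x^2 + y^2 + z^2 - 2
so tr(a^-3 b^-2 a^3 b) = tr(b^-1 a^3 b a^-3) tr(b) - tr(b^-1 a^3 b a^-3 b) = -x^5*y^2*z + x^6*y + x^4*y^3 + x^4*y*z^2 + 2*x^3*y^2*z - 6*x^4*y - 2*x^2*y^3 - 2*x^2*y*z^2 - x*y^2*z + 9*x^2*y + y^3 + y*z^2 - 3*y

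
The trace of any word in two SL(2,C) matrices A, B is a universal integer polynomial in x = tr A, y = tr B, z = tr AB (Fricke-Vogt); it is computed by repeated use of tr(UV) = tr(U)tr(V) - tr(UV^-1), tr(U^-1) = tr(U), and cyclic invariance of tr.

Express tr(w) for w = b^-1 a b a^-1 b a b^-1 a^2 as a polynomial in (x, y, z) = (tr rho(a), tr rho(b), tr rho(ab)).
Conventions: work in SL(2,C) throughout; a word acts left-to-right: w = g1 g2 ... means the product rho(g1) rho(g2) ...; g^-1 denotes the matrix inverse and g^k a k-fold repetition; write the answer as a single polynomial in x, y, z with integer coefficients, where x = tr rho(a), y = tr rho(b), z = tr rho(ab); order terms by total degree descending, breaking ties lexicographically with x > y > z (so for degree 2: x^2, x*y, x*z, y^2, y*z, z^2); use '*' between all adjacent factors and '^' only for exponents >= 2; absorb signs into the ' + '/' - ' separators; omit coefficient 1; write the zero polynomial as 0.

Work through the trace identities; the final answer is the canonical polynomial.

x^4*y^3*z - x^5*y^2 - x^3*y^4 - 3*x^3*y^2*z^2 + 2*x^4*y*z + x^2*y^3*z + 3*x^2*y*z^3 + 5*x^3*y^2 - x^3*z^2 + x*y^4 + x*y^2*z^2 - x*z^4 - 8*x^2*y*z - y^3*z - y*z^3 - 5*x*y^2 + 3*x*z^2 + 4*y*z + x

reduce: tr(a^2 b) = tr(a) * tr(b a) - tr(b)  (reduce the a square) = x*z - y
tr(a^2) = tr(a) * tr(a) - tr(1)  (reduce the a square) = x^2 - 2
tr(a b^2 a) = tr(b) * tr(a^2 b) - tr(a^2)  (reduce the b square) = x*y*z - x^2 - y^2 + 2
tr(a b^2) = tr(b) * tr(a b) - tr(a)  (reduce the b square) = y*z - x
tr(a^2 b^2 a) = tr(a) * tr(a b^2 a) - tr(a b^2)  (reduce the a square) = x^2*y*z - x^3 - x*y^2 - y*z + 3*x
tr(b a^4 b) = tr(a) * tr(a^2 b^2 a) - tr(a^2 b^2)  (reduce the a square) = x^3*y*z - x^4 - x^2*y^2 - 2*x*y*z + 4*x^2 + y^2 - 2
so tr(b a b a) = tr(b a) * tr(b a) - tr(1)  (split on b) = z^2 - 2
reduce: tr(a b a b a) = tr(a) * tr(b a b a) - tr(b a b)  (reduce the a square) = x*z^2 - y*z - x
reduce: tr(a b a b a^2) = tr(a) * tr(a b a b a) - tr(a b a b)  (reduce the a square) = x^2*z^2 - x*y*z - x^2 - z^2 + 2
tr(b a^4 b a) = tr(a) * tr(a b a b a^2) - tr(a b a b a)  (reduce the a square) = x^3*z^2 - x^2*y*z - x^3 - 2*x*z^2 + y*z + 3*x
tr(a^3 b a^-1 b a) = tr(b a^4 b) * tr(a) - tr(b a^4 b a)  (eliminate a^-1) = x^4*y*z - x^5 - x^3*y^2 - x^3*z^2 - x^2*y*z + 5*x^3 + x*y^2 + 2*x*z^2 - y*z - 5*x
tr(b^2 a b a) = tr(b) * tr(a b a b) - tr(a b a)  (reduce the b square) = y*z^2 - x*z - y
so tr(b^2 a b) = tr(b) * tr(b a b) - tr(b a)  (reduce the b square) = y^2*z - x*y - z
tr(b^2 a b a^2) = tr(a) * tr(b^2 a b a) - tr(b^2 a b)  (reduce the a square) = x*y*z^2 - x^2*z - y^2*z + z
reduce: tr(b a b a^3 b) = tr(a) * tr(b^2 a b a^2) - tr(b^2 a b a)  (reduce the a square) = x^2*y*z^2 - x^3*z - x*y^2*z - y*z^2 + 2*x*z + y
so tr(b a b a b a) = tr(b a b a) * tr(b a) - tr(a b)  (split on b) = z^3 - 3*z
tr(a b a b a b a) = tr(a) * tr(b a b a b a) - tr(b a b a b)  (reduce the a square) = x*z^3 - y*z^2 - 2*x*z + y
so tr(b a b a^3 b a) = tr(a) * tr(a b a b a b a) - tr(a b a b a b)  (reduce the a square) = x^2*z^3 - x*y*z^2 - 2*x^2*z - z^3 + x*y + 3*z
tr(a^3 b a^-1 b a b) = tr(b a b a^3 b) * tr(a) - tr(b a b a^3 b a)  (eliminate a^-1) = x^3*y*z^2 - x^4*z - x^2*y^2*z - x^2*z^3 + 4*x^2*z + z^3 - 3*z
reduce: tr(a b a^-1 b a b^-1 a^2) = tr(a^3 b a^-1 b a) * tr(b) - tr(a^3 b a^-1 b a b)  (eliminate b^-1) = x^4*y^2*z - x^5*y - x^3*y^3 - 2*x^3*y*z^2 + x^4*z + x^2*z^3 + 5*x^3*y + x*y^3 + 2*x*y*z^2 - 4*x^2*z - y^2*z - z^3 - 5*x*y + 3*z
tr(a^2 b a) = tr(a) * tr(b a^2) - tr(b a)  (reduce the a square) = x^2*z - x*y - z
tr(a b a b^2 a) = tr(b) * tr(a^2 b a b) - tr(a^2 b a)  (reduce the b square) = x*y*z^2 - x^2*z - y^2*z + z
tr(a^2 b a b^2 a) = tr(a) * tr(a b a b^2 a) - tr(a b a b^2)  (reduce the a square) = x^2*y*z^2 - x^3*z - x*y^2*z - y*z^2 + 2*x*z + y
so tr(a b a^2 b a) = tr(a) * tr(b a^2 b a) - tr(b a^2 b)  (reduce the a square) = x^2*z^2 - 2*x*y*z + y^2 - 2
so tr(a^2 b a b^2 a b) = tr(b) * tr(a b a^2 b a b) - tr(a b a^2 b a)  (reduce the b square) = x*y*z^3 - x^2*z^2 - y^2*z^2 + 2
reduce: tr(b a b^-1 a^2 b a b) = tr(a^2 b a b^2 a) * tr(b) - tr(a^2 b a b^2 a b)  (eliminate b^-1) = x^2*y^2*z^2 - x^3*y*z - x*y^3*z - x*y*z^3 + x^2*z^2 + 2*x*y*z + y^2 - 2
so tr(b a b a b a b a) = tr(a b a b a b) * tr(a b) - tr(b a b a)  (split on a) = z^4 - 4*z^2 + 2
tr(b a b a b a b) = tr(b) * tr(a b a b a b) - tr(a b a b a)  (reduce the b square) = y*z^3 - x*z^2 - 2*y*z + x
so tr(a^2 b a b a b a b) = tr(a) * tr(b a b a b a b a) - tr(b a b a b a b)  (reduce the a square) = x*z^4 - y*z^3 - 3*x*z^2 + 2*y*z + x
tr(b a b^-1 a^2 b a b a) = tr(a^2 b a b a b a) * tr(b) - tr(a^2 b a b a b a b)  (eliminate b^-1) = x^2*y*z^3 - x*y^2*z^2 - x*z^4 - 2*x^2*y*z + x*y^2 + 3*x*z^2 + y*z - x
reduce: tr(a b a^-1 b a b^-1 a^2 b) = tr(b a b^-1 a^2 b a b) * tr(a) - tr(b a b^-1 a^2 b a b a)  (eliminate a^-1) = x^3*y^2*z^2 - x^4*y*z - x^2*y^3*z - 2*x^2*y*z^3 + x^3*z^2 + x*y^2*z^2 + x*z^4 + 4*x^2*y*z - 3*x*z^2 - y*z - x
tr(b^-1 a b a^-1 b a b^-1 a^2) = tr(a b a^-1 b a b^-1 a^2) * tr(b) - tr(a b a^-1 b a b^-1 a^2 b)  (eliminate b^-1) = x^4*y^3*z - x^5*y^2 - x^3*y^4 - 3*x^3*y^2*z^2 + 2*x^4*y*z + x^2*y^3*z + 3*x^2*y*z^3 + 5*x^3*y^2 - x^3*z^2 + x*y^4 + x*y^2*z^2 - x*z^4 - 8*x^2*y*z - y^3*z - y*z^3 - 5*x*y^2 + 3*x*z^2 + 4*y*z + x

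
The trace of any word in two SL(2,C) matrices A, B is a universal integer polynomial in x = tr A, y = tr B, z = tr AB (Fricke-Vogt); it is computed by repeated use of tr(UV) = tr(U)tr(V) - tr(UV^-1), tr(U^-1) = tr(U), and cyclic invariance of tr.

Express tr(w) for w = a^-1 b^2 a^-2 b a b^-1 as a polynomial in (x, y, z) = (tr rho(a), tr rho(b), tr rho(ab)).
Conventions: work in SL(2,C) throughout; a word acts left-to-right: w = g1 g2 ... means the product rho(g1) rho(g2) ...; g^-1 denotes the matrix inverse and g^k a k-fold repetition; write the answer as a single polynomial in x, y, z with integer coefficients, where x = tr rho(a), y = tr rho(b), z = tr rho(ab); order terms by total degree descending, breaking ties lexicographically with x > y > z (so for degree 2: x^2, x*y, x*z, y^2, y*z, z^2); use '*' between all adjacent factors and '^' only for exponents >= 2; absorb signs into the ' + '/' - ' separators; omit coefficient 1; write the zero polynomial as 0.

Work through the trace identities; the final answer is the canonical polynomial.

-x^3*y^3*z + x^4*y^2 + x^2*y^4 + 2*x^2*y^2*z^2 - x*y*z^3 - x^4 - 5*x^2*y^2 - x^2*z^2 - y^4 - y^2*z^2 + 2*x*y*z + 4*x^2 + 4*y^2 + z^2 - 2

tr(b a b) = tr(b) * tr(a b) - tr(a) = y*z - x
reduce: tr(b a b a) = tr(b a) * tr(b a) - tr(1)   [split at repeated b] = z^2 - 2
tr(a^-1 b a b) = tr(b a b) * tr(a) - tr(b a b a) = x*y*z - x^2 - z^2 + 2
so tr(b a^-2 b a) = tr(a^-1 b a b) * tr(a) - tr(a^-1 b a b a) = x^2*y*z - x^3 - x*z^2 - y*z + 3*x
tr(b^2) = tr(b) * tr(b) - tr(1) = y^2 - 2
tr(a^2 b^2) = tr(a) * tr(b^2 a) - tr(b^2) = x*y*z - x^2 - y^2 + 2
reduce: tr(a^2 b) = tr(a) * tr(b a) - tr(b) = x*z - y
so tr(b a^2 b^2) = tr(b) * tr(a^2 b^2) - tr(a^2 b) = x*y^2*z - x^2*y - y^3 - x*z + 3*y
reduce: tr(b^2 a b a) = tr(b) * tr(a b a b) - tr(a b a) = y*z^2 - x*z - y
reduce: tr(b^2 a b) = tr(b) * tr(a b^2) - tr(a b) = y^2*z - x*y - z
so tr(b a^2 b^2 a) = tr(a) * tr(b^2 a b a) - tr(b^2 a b) = x*y*z^2 - x^2*z - y^2*z + z
tr(a b^2 a^-1 b a) = tr(b a^2 b^2) * tr(a) - tr(b a^2 b^2 a) = x^2*y^2*z - x^3*y - x*y^3 - x*y*z^2 + y^2*z + 3*x*y - z
tr(b a b a b^2) = tr(b) * tr(a b a b^2) - tr(a b a b) = y^2*z^2 - x*y*z - y^2 - z^2 + 2
tr(a b a b a b) = tr(a b a b) * tr(a b) - tr(b a)   [split at repeated a] = z^3 - 3*z
tr(a b a b a) = tr(a) * tr(b a b a) - tr(b a b) = x*z^2 - y*z - x
so tr(b a b a b^2 a) = tr(b) * tr(a b a b a b) - tr(a b a b a) = y*z^3 - x*z^2 - 2*y*z + x
tr(a b^2 a^-1 b a b) = tr(b a b a b^2) * tr(a) - tr(b a b a b^2 a) = x*y^2*z^2 - x^2*y*z - y*z^3 - x*y^2 + 2*y*z + x
tr(b a b^-1 a b^2 a^-1) = tr(a b^2 a^-1 b a) * tr(b) - tr(a b^2 a^-1 b a b) = x^2*y^3*z - x^3*y^2 - x*y^4 - 2*x*y^2*z^2 + x^2*y*z + y^3*z + y*z^3 + 4*x*y^2 - 3*y*z - x
tr(b a b^-1 a b^2) = tr(a b^3 a) * tr(b) - tr(a b^3 a b) = x*y^3*z - x^2*y^2 - y^4 - y^2*z^2 + 4*y^2 + z^2 - 2
tr(b^2 a^-2 b a b^-1 a) = tr(b a b^-1 a b^2 a^-1) * tr(a) - tr(b a b^-1 a b^2) = x^3*y^3*z - x^4*y^2 - x^2*y^4 - 2*x^2*y^2*z^2 + x^3*y*z + x*y*z^3 + 5*x^2*y^2 + y^4 + y^2*z^2 - 3*x*y*z - x^2 - 4*y^2 - z^2 + 2
tr(a^-1 b^2 a^-2 b a b^-1) = tr(b^2 a^-2 b a b^-1) * tr(a) - tr(b^2 a^-2 b a b^-1 a) = -x^3*y^3*z + x^4*y^2 + x^2*y^4 + 2*x^2*y^2*z^2 - x*y*z^3 - x^4 - 5*x^2*y^2 - x^2*z^2 - y^4 - y^2*z^2 + 2*x*y*z + 4*x^2 + 4*y^2 + z^2 - 2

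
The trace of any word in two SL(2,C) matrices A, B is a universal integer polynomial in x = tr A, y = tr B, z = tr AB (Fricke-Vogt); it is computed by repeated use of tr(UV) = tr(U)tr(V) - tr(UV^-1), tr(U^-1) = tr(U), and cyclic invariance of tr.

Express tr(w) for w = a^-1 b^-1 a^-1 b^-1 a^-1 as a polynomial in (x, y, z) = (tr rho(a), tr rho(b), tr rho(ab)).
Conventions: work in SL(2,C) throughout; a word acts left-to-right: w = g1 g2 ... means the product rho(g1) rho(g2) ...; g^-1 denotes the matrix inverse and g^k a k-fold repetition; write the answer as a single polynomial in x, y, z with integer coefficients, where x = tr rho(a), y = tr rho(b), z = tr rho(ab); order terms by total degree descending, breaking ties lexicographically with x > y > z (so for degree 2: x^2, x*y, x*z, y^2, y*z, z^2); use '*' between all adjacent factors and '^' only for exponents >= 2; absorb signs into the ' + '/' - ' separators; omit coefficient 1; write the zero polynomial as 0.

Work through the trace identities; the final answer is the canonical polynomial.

and tr(a^-1) = tr(a) = x
tr(a^-2) = tr(a^-1) * tr(a) - tr(1)   [inverse elimination on a] = x^2 - 2
tr(a^-1 b) = tr(b) * tr(a) - tr(b a)   [inverse elimination on a] = x*y - z
and tr(a^-2 b) = tr(a^-1 b) * tr(a) - tr(a^-1 b a)   [inverse elimination on a] = x^2*y - x*z - y
next, tr(a^-1 b^-1 a^-1) = tr(a^-2) * tr(b) - tr(a^-2 b)   [inverse elimination on b] = x*z - y
and tr(b^2) = tr(b) * tr(b) - tr(1)   [square of b] = y^2 - 2
next, tr(b^2 a) = tr(b) * tr(a b) - tr(a)   [square of b] = y*z - x
tr(b a^-1 b) = tr(b^2) * tr(a) - tr(b^2 a)   [inverse elimination on a] = x*y^2 - y*z - x
tr(b a b a) = tr(b a) * tr(b a) - tr(1)   [split at a repeated b] = z^2 - 2
tr(b a^-1 b a) = tr(b a b) * tr(a) - tr(b a b a)   [inverse elimination on a] = x*y*z - x^2 - z^2 + 2
next, tr(a^-1 b a^-1 b) = tr(b a^-1 b) * tr(a) - tr(b a^-1 b a)   [inverse elimination on a] = x^2*y^2 - 2*x*y*z + z^2 - 2
and tr(a^-1 b^-1 a^-1 b) = tr(a^-1 b a^-1) * tr(b) - tr(a^-1 b a^-1 b)   [inverse elimination on b] = x*y*z - y^2 - z^2 + 2
tr(a^-1 b^-1 a^-1 b^-1) = tr(a^-1 b^-1 a^-1) * tr(b) - tr(a^-1 b^-1 a^-1 b)   [inverse elimination on b] = z^2 - 2
tr(a^-1 b^-1 a^-1 b^-1 a^-1) = tr(a^-1 b^-1 a^-1 b^-1) * tr(a) - tr(a^-1 b^-1 a^-1 b^-1 a)   [inverse elimination on a] = x*z^2 - y*z - x

x*z^2 - y*z - x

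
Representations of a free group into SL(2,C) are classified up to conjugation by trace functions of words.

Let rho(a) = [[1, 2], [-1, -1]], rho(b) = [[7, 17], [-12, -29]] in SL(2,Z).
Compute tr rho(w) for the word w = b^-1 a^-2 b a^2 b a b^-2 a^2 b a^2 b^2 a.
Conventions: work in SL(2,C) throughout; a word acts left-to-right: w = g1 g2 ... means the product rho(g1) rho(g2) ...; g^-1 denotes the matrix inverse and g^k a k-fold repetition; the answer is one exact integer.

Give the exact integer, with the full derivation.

23

rho(b^-1) = [[-29, -17], [12, 7]]
... * rho(a^-1) = [[-1, -2], [1, 1]]  ->  [[12, 41], [-5, -17]]
... * rho(a^-1) = [[-1, -2], [1, 1]]  ->  [[29, 17], [-12, -7]]
... * rho(b) = [[7, 17], [-12, -29]]  ->  [[-1, 0], [0, -1]]
... * rho(a) = [[1, 2], [-1, -1]]  ->  [[-1, -2], [1, 1]]
... * rho(a) = [[1, 2], [-1, -1]]  ->  [[1, 0], [0, 1]]
... * rho(b) = [[7, 17], [-12, -29]]  ->  [[7, 17], [-12, -29]]
... * rho(a) = [[1, 2], [-1, -1]]  ->  [[-10, -3], [17, 5]]
... * rho(b^-1) = [[-29, -17], [12, 7]]  ->  [[254, 149], [-433, -254]]
... * rho(b^-1) = [[-29, -17], [12, 7]]  ->  [[-5578, -3275], [9509, 5583]]
... * rho(a) = [[1, 2], [-1, -1]]  ->  [[-2303, -7881], [3926, 13435]]
... * rho(a) = [[1, 2], [-1, -1]]  ->  [[5578, 3275], [-9509, -5583]]
... * rho(b) = [[7, 17], [-12, -29]]  ->  [[-254, -149], [433, 254]]
... * rho(a) = [[1, 2], [-1, -1]]  ->  [[-105, -359], [179, 612]]
... * rho(a) = [[1, 2], [-1, -1]]  ->  [[254, 149], [-433, -254]]
... * rho(b) = [[7, 17], [-12, -29]]  ->  [[-10, -3], [17, 5]]
... * rho(b) = [[7, 17], [-12, -29]]  ->  [[-34, -83], [59, 144]]
... * rho(a) = [[1, 2], [-1, -1]]  ->  [[49, 15], [-85, -26]]
tr = 49 + -26 = 23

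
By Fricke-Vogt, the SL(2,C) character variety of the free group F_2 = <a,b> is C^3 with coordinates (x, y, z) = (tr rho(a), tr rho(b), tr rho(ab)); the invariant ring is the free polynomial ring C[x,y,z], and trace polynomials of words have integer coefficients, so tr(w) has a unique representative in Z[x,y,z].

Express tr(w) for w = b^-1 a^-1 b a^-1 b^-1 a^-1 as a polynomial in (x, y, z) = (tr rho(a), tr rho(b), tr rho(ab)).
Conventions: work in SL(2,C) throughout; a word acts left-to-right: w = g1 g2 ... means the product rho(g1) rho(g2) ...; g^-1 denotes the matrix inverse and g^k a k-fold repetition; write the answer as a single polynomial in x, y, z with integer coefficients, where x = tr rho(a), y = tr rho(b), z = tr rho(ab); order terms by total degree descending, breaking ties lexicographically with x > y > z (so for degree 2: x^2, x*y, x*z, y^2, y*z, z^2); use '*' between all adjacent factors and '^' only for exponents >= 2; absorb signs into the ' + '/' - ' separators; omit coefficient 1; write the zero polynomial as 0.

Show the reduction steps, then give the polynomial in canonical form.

trace(a^-1) = trace(a) = x
reduce: trace(b a b) = trace(b)*trace(a b) - trace(a) = y*z - x
so trace(b a b a) = trace(a b)*trace(a b) - trace(1) = z^2 - 2
trace(a b a^-1 b) = trace(b a b)*trace(a) - trace(b a b a) = x*y*z - x^2 - z^2 + 2
trace(b a^-1 b^-1 a) = trace(a b a^-1)*trace(b) - trace(a b a^-1 b) = -x*y*z + x^2 + y^2 + z^2 - 2
trace(b a^-1 b^-1 a^-1) = trace(b a^-1 b^-1)*trace(a) - trace(b a^-1 b^-1 a) = x*y*z - y^2 - z^2 + 2
reduce: trace(a^-1 b a^-1 b^-1 a^-1) = trace(b a^-1 b^-1 a^-1)*trace(a) - trace(b a^-1 b^-1) = x^2*y*z - x*y^2 - x*z^2 + x
trace(a^-1 b) = trace(b)*trace(a) - trace(b a) = x*y - z
trace(a^-1 b a^-1) = trace(a^-1 b)*trace(a) - trace(a^-1 b a) = x^2*y - x*z - y
trace(a^2 b) = trace(a)*trace(b a) - trace(b) = x*z - y
trace(a^2) = trace(a)*trace(a) - trace(1) = x^2 - 2
so trace(a b^2 a) = trace(b)*trace(a^2 b) - trace(a^2) = x*y*z - x^2 - y^2 + 2
trace(a b^2 a b) = trace(b)*trace(a b a b) - trace(a b a) = y*z^2 - x*z - y
so trace(b a b^-1 a b) = trace(a b^2 a)*trace(b) - trace(a b^2 a b) = x*y^2*z - x^2*y - y^3 - y*z^2 + x*z + 3*y
trace(a b a b a) = trace(a)*trace(b a b a) - trace(b a b) = x*z^2 - y*z - x
trace(a b a b a b) = trace(a b)*trace(a b a b) - trace(a^-1 b^-1) = z^3 - 3*z
reduce: trace(b a b^-1 a b a) = trace(a b a b a)*trace(b) - trace(a b a b a b) = x*y*z^2 - y^2*z - z^3 - x*y + 3*z
trace(b a^-1 b a b^-1 a) = trace(b a b^-1 a b)*trace(a) - trace(b a b^-1 a b a) = x^2*y^2*z - x^3*y - x*y^3 - 2*x*y*z^2 + x^2*z + y^2*z + z^3 + 4*x*y - 3*z
reduce: trace(b^-1 a^-1 b a^-1 b a) = trace(b a^-1 b a b^-1)*trace(a) - trace(b a^-1 b a b^-1 a) = -x^2*y^2*z + x^3*y + x*y^3 + 2*x*y*z^2 - x^2*z - y^2*z - z^3 - 3*x*y + 3*z
trace(a^-1 b a^-1 b^-1 a^-1 b) = trace(b^-1 a^-1 b a^-1 b)*trace(a) - trace(b^-1 a^-1 b a^-1 b a) = x^2*y^2*z - x*y^3 - 2*x*y*z^2 + y^2*z + z^3 + 2*x*y - 3*z
trace(b^-1 a^-1 b a^-1 b^-1 a^-1) = trace(a^-1 b a^-1 b^-1 a^-1)*trace(b) - trace(a^-1 b a^-1 b^-1 a^-1 b) = x*y*z^2 - y^2*z - z^3 - x*y + 3*z

x*y*z^2 - y^2*z - z^3 - x*y + 3*z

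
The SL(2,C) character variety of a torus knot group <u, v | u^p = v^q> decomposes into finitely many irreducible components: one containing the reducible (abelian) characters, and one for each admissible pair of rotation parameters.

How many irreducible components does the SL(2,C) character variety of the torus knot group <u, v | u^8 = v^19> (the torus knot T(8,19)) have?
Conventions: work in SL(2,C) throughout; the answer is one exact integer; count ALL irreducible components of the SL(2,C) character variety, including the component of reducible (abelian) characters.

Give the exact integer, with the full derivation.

Gamma = < u, v | u^8 = v^19 > (torus knot T(8,19)); the central element u^8 = v^19 acts as +I or -I in any irreducible SL(2,C) representation.
This locks tr(u) to 2*cos(pi*alpha/8), alpha in 1..7, and tr(v) to 2*cos(pi*beta/19), beta in 1..18, on each component of irreducible characters.
u^8 = (-1)^alpha I and v^19 = (-1)^beta I must agree, so alpha and beta have equal parity.
Counting: 4 odd alphas x 9 odd betas + 3 even alphas x 9 even betas = 36 + 27 = 63.
Total: 63 irreducible-character components + 1 reducible (abelian) component = 64.

64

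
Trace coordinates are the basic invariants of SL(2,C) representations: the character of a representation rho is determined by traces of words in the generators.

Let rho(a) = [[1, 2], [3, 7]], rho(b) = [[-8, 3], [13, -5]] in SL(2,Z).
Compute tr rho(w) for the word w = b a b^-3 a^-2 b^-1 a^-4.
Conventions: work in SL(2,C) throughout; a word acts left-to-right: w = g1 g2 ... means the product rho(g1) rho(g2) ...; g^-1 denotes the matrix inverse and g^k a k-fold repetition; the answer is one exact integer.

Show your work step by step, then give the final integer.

rho(b) = [[-8, 3], [13, -5]]
... * rho(a) = [[1, 2], [3, 7]]  ->  [[1, 5], [-2, -9]]
... * rho(b^-1) = [[-5, -3], [-13, -8]]  ->  [[-70, -43], [127, 78]]
... * rho(b^-1) = [[-5, -3], [-13, -8]]  ->  [[909, 554], [-1649, -1005]]
... * rho(b^-1) = [[-5, -3], [-13, -8]]  ->  [[-11747, -7159], [21310, 12987]]
... * rho(a^-1) = [[7, -2], [-3, 1]]  ->  [[-60752, 16335], [110209, -29633]]
... * rho(a^-1) = [[7, -2], [-3, 1]]  ->  [[-474269, 137839], [860362, -250051]]
... * rho(b^-1) = [[-5, -3], [-13, -8]]  ->  [[579438, 320095], [-1051147, -580678]]
... * rho(a^-1) = [[7, -2], [-3, 1]]  ->  [[3095781, -838781], [-5615995, 1521616]]
... * rho(a^-1) = [[7, -2], [-3, 1]]  ->  [[24186810, -7030343], [-43876813, 12753606]]
... * rho(a^-1) = [[7, -2], [-3, 1]]  ->  [[190398699, -55403963], [-345398509, 100507232]]
... * rho(a^-1) = [[7, -2], [-3, 1]]  ->  [[1499002782, -436201361], [-2719311259, 791304250]]
tr = 1499002782 + 791304250 = 2290307032

2290307032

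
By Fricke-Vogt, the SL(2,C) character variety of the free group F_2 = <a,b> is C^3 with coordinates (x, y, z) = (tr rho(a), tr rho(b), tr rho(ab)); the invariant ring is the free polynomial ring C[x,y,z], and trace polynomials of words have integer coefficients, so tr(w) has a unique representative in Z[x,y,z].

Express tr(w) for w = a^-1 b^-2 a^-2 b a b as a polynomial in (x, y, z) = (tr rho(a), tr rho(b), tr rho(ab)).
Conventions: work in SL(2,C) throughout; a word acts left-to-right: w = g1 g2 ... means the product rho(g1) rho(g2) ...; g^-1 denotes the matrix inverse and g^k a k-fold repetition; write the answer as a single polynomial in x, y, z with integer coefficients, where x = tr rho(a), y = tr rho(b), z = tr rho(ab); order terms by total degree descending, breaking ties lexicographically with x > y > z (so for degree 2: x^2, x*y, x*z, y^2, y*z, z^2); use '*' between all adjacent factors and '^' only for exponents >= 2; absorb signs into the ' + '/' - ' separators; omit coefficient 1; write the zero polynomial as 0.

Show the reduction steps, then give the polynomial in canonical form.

x^2*y^2*z^2 - 2*x^3*y*z - x*y^3*z - x*y*z^3 + x^4 + x^2*y^2 + x^2*z^2 + 5*x*y*z - 4*x^2 - y^2 - z^2 + 2

and tr(a b a) = tr(a) * tr(b a) - tr(b)   [square of a] = x*z - y
next, tr(a b a b) = tr(a b) * tr(a b) - tr(1)   [split at a repeated a] = z^2 - 2
tr(b^-1 a b a) = tr(a b a) * tr(b) - tr(a b a b)   [inverse elimination on b] = x*y*z - y^2 - z^2 + 2
and tr(a b a^-1 b^-1) = tr(b^-1 a b) * tr(a) - tr(b^-1 a b a)   [inverse elimination on a] = -x*y*z + x^2 + y^2 + z^2 - 2
tr(b a b) = tr(b) * tr(a b) - tr(a)   [square of b] = y*z - x
next, tr(b a b a b) = tr(b) * tr(a b a b) - tr(a b a)   [square of b] = y*z^2 - x*z - y
next, tr(b a b a b a) = tr(a b a b) * tr(a b) - tr(b a)   [split at a repeated a] = z^3 - 3*z
tr(a b a b a^-1 b) = tr(b a b a b) * tr(a) - tr(b a b a b a)   [inverse elimination on a] = x*y*z^2 - x^2*z - z^3 - x*y + 3*z
and tr(b^-1 a b a b a^-1) = tr(a b a b a^-1) * tr(b) - tr(a b a b a^-1 b)   [inverse elimination on b] = -x*y*z^2 + x^2*z + y^2*z + z^3 - 3*z
tr(b a b a^-1 b^-2 a) = tr(b^-1 a b a b a^-1) * tr(b) - tr(b^-1 a b a b a^-1 b)   [inverse elimination on b] = -x*y^2*z^2 + x^2*y*z + y^3*z + y*z^3 - 4*y*z + x
next, tr(a^-1 b a b a^-1 b^-2) = tr(b a b a^-1 b^-2) * tr(a) - tr(b a b a^-1 b^-2 a)   [inverse elimination on a] = x*y^2*z^2 - 2*x^2*y*z - y^3*z - y*z^3 + x^3 + x*y^2 + x*z^2 + 4*y*z - 3*x
next, tr(a^-1 b^-2 a^-2 b a b) = tr(a^-1 b a b a^-1 b^-2) * tr(a) - tr(a^-1 b a b a^-1 b^-2 a)   [inverse elimination on a] = x^2*y^2*z^2 - 2*x^3*y*z - x*y^3*z - x*y*z^3 + x^4 + x^2*y^2 + x^2*z^2 + 5*x*y*z - 4*x^2 - y^2 - z^2 + 2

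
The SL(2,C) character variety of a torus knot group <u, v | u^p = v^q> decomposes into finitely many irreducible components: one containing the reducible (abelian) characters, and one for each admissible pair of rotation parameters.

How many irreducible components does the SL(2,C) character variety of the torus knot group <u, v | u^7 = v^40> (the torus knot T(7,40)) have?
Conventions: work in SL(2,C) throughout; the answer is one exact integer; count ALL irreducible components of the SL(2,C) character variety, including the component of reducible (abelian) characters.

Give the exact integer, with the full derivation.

118

Gamma = < u, v | u^7 = v^40 > (torus knot T(7,40)); the central element u^7 = v^40 acts as +I or -I in any irreducible SL(2,C) representation.
On an irreducible component, tr(u) is locked at 2*cos(pi*alpha/7) for some alpha in 1..6, and tr(v) at 2*cos(pi*beta/40) for some beta in 1..39.
Consistency of u^7 = (-1)^alpha I with v^40 = (-1)^beta I forces alpha = beta (mod 2).
Counting: 3 odd alphas x 20 odd betas + 3 even alphas x 19 even betas = 60 + 57 = 117.
components with irreducible characters: 117; plus the single component of reducible (abelian) characters: total 118.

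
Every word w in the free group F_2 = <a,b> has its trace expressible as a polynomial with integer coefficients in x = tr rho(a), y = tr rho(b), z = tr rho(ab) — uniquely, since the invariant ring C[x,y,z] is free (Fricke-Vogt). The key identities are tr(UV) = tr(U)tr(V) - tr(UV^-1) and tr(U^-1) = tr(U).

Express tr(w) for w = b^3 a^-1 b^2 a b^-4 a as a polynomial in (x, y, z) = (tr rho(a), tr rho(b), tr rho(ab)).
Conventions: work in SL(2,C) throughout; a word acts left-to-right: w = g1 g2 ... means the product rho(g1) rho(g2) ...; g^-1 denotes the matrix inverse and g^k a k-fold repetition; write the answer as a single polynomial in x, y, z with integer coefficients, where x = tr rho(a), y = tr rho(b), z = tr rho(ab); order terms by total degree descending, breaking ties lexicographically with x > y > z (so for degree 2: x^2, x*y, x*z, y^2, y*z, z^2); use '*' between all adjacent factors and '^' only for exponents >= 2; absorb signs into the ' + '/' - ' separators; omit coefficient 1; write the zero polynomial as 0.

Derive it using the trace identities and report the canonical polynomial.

trace(a b^2) = trace(b) * trace(a b) - trace(a)   [square of b] = y*z - x
trace(a b^3) = trace(b) * trace(a b^2) - trace(a b)   [square of b] = y^2*z - x*y - z
use: trace(b^4 a) = trace(b) * trace(a b^3) - trace(a b^2)   [square of b] = y^3*z - x*y^2 - 2*y*z + x
apply: trace(b^2) = trace(b) * trace(b) - trace(1)   [square of b] = y^2 - 2
trace(b^3) = trace(b) * trace(b^2) - trace(b)   [square of b] = y^3 - 3*y
use: trace(b^4) = trace(b) * trace(b^3) - trace(b^2)   [square of b] = y^4 - 4*y^2 + 2
use: trace(b a^2 b^3) = trace(a) * trace(b^4 a) - trace(b^4)   [square of a] = x*y^3*z - x^2*y^2 - y^4 - 2*x*y*z + x^2 + 4*y^2 - 2
use: trace(a^2 b^2) = trace(a) * trace(b^2 a) - trace(b^2)   [square of a] = x*y*z - x^2 - y^2 + 2
use: trace(a^2 b) = trace(a) * trace(b a) - trace(b)   [square of a] = x*z - y
trace(b a^2 b^2) = trace(b) * trace(a^2 b^2) - trace(a^2 b)   [square of b] = x*y^2*z - x^2*y - y^3 - x*z + 3*y
apply: trace(a b^5 a) = trace(b) * trace(b a^2 b^3) - trace(b a^2 b^2)   [square of b] = x*y^4*z - x^2*y^3 - y^5 - 3*x*y^2*z + 2*x^2*y + 5*y^3 + x*z - 5*y
trace(a b a b) = trace(b a) * trace(b a) - trace(1)   [split at a repeated b] = z^2 - 2
apply: trace(a b a b^2) = trace(b) * trace(a b a b) - trace(a b a)   [square of b] = y*z^2 - x*z - y
trace(b^2 a b a b) = trace(b) * trace(a b a b^2) - trace(a b a b)   [square of b] = y^2*z^2 - x*y*z - y^2 - z^2 + 2
trace(b^3 a b a b) = trace(b) * trace(b^2 a b a b) - trace(b^2 a b a)   [square of b] = y^3*z^2 - x*y^2*z - y^3 - 2*y*z^2 + x*z + 3*y
use: trace(a b^5 a b) = trace(b) * trace(b^3 a b a b) - trace(b^3 a b a)   [square of b] = y^4*z^2 - x*y^3*z - y^4 - 3*y^2*z^2 + 2*x*y*z + 4*y^2 + z^2 - 2
trace(a b^5 a b^-1) = trace(a b^5 a) * trace(b) - trace(a b^5 a b)   [inverse elimination on b] = x*y^5*z - x^2*y^4 - y^6 - y^4*z^2 - 2*x*y^3*z + 2*x^2*y^2 + 6*y^4 + 3*y^2*z^2 - x*y*z - 9*y^2 - z^2 + 2
trace(b^2 a b^-2 a b^3) = trace(a b^5 a b^-1) * trace(b) - trace(a b^5 a)   [inverse elimination on b] = x*y^6*z - x^2*y^5 - y^7 - y^5*z^2 - 3*x*y^4*z + 3*x^2*y^3 + 7*y^5 + 3*y^3*z^2 + 2*x*y^2*z - 2*x^2*y - 14*y^3 - y*z^2 - x*z + 7*y
use: trace(a b a^2 b) = trace(a) * trace(b a b a) - trace(b a b)   [square of a] = x*z^2 - y*z - x
use: trace(a b a^2) = trace(a) * trace(b a^2) - trace(b a)   [square of a] = x^2*z - x*y - z
trace(b a b a^2 b) = trace(b) * trace(a b a^2 b) - trace(a b a^2)   [square of b] = x*y*z^2 - x^2*z - y^2*z + z
apply: trace(a^2 b^3 a b) = trace(b) * trace(b a b a^2 b) - trace(b a b a^2)   [square of b] = x*y^2*z^2 - x^2*y*z - y^3*z - x*z^2 + 2*y*z + x
use: trace(a^2 b^3 a) = trace(a) * trace(a b^3 a) - trace(a b^3)   [square of a] = x^2*y^2*z - x^3*y - x*y^3 - x^2*z - y^2*z + 4*x*y + z
use: trace(a b^3 a b^2 a) = trace(b) * trace(a^2 b^3 a b) - trace(a^2 b^3 a)   [square of b] = x*y^3*z^2 - 2*x^2*y^2*z - y^4*z + x^3*y + x*y^3 - x*y*z^2 + x^2*z + 3*y^2*z - 3*x*y - z
use: trace(a b a b a b) = trace(a b) * trace(a b a b) - trace(a^-1 b^-1)   [split at a repeated a] = z^3 - 3*z
trace(a b^2 a b a b) = trace(b) * trace(a b a b a b) - trace(a b a b a)   [square of b] = y*z^3 - x*z^2 - 2*y*z + x
trace(a b^2 a b a b^2) = trace(b) * trace(a b^2 a b a b) - trace(a b^2 a b a)   [square of b] = y^2*z^3 - 2*x*y*z^2 + x^2*z - y^2*z + x*y - z
use: trace(a b^3 a b^2 a b) = trace(b) * trace(a b^2 a b a b^2) - trace(a b^2 a b a b)   [square of b] = y^3*z^3 - 2*x*y^2*z^2 + x^2*y*z - y^3*z - y*z^3 + x*y^2 + x*z^2 + y*z - x
trace(a b^3 a b^2 a b^-1) = trace(a b^3 a b^2 a) * trace(b) - trace(a b^3 a b^2 a b)   [inverse elimination on b] = x*y^4*z^2 - 2*x^2*y^3*z - y^5*z - y^3*z^3 + x^3*y^2 + x*y^4 + x*y^2*z^2 + 4*y^3*z + y*z^3 - 4*x*y^2 - x*z^2 - 2*y*z + x
trace(b^2 a b^-2 a b^3 a) = trace(a b^3 a b^2 a b^-1) * trace(b) - trace(a b^3 a b^2 a)   [inverse elimination on b] = x*y^5*z^2 - 2*x^2*y^4*z - y^6*z - y^4*z^3 + x^3*y^3 + x*y^5 + 2*x^2*y^2*z + 5*y^4*z + y^2*z^3 - x^3*y - 5*x*y^3 - x^2*z - 5*y^2*z + 4*x*y + z
apply: trace(b^-2 a b^3 a^-1 b^2 a) = trace(b^2 a b^-2 a b^3) * trace(a) - trace(b^2 a b^-2 a b^3 a)   [inverse elimination on a] = x^2*y^6*z - x^3*y^5 - x*y^7 - 2*x*y^5*z^2 - x^2*y^4*z + y^6*z + y^4*z^3 + 2*x^3*y^3 + 6*x*y^5 + 3*x*y^3*z^2 - 5*y^4*z - y^2*z^3 - x^3*y - 9*x*y^3 - x*y*z^2 + 5*y^2*z + 3*x*y - z
trace(a b^3 a^-1 b^2 a) = trace(b^2 a^2 b^3) * trace(a) - trace(b^2 a^2 b^3 a)   [inverse elimination on a] = x^2*y^4*z - x^3*y^3 - x*y^5 - x*y^3*z^2 - x^2*y^2*z + y^4*z + x^3*y + 4*x*y^3 + x*y*z^2 - 3*y^2*z - 2*x*y + z
trace(a b^3 a^-1 b^2 a b) = trace(b^2 a b a b^3) * trace(a) - trace(b^2 a b a b^3 a)   [inverse elimination on a] = x*y^4*z^2 - x^2*y^3*z - y^3*z^3 - x*y^4 - x*y^2*z^2 + x^2*y*z + y^3*z + y*z^3 + 3*x*y^2 - y*z - x
use: trace(b^-1 a b^3 a^-1 b^2 a) = trace(a b^3 a^-1 b^2 a) * trace(b) - trace(a b^3 a^-1 b^2 a b)   [inverse elimination on b] = x^2*y^5*z - x^3*y^4 - x*y^6 - 2*x*y^4*z^2 + y^5*z + y^3*z^3 + x^3*y^2 + 5*x*y^4 + 2*x*y^2*z^2 - x^2*y*z - 4*y^3*z - y*z^3 - 5*x*y^2 + 2*y*z + x
use: trace(b^-2 a b^3 a^-1 b^2 a b^-1) = trace(b^-2 a b^3 a^-1 b^2 a) * trace(b) - trace(b^-2 a b^3 a^-1 b^2 a b)   [inverse elimination on b] = x^2*y^7*z - x^3*y^6 - x*y^8 - 2*x*y^6*z^2 - 2*x^2*y^5*z + y^7*z + y^5*z^3 + 3*x^3*y^4 + 7*x*y^6 + 5*x*y^4*z^2 - 6*y^5*z - 2*y^3*z^3 - 2*x^3*y^2 - 14*x*y^4 - 3*x*y^2*z^2 + x^2*y*z + 9*y^3*z + y*z^3 + 8*x*y^2 - 3*y*z - x
apply: trace(b^3 a^-1 b^2 a b^-4 a) = trace(b^-2 a b^3 a^-1 b^2 a b^-1) * trace(b) - trace(b^-2 a b^3 a^-1 b^2 a)   [inverse elimination on b] = x^2*y^8*z - x^3*y^7 - x*y^9 - 2*x*y^7*z^2 - 3*x^2*y^6*z + y^8*z + y^6*z^3 + 4*x^3*y^5 + 8*x*y^7 + 7*x*y^5*z^2 + x^2*y^4*z - 7*y^6*z - 3*y^4*z^3 - 4*x^3*y^3 - 20*x*y^5 - 6*x*y^3*z^2 + x^2*y^2*z + 14*y^4*z + 2*y^2*z^3 + x^3*y + 17*x*y^3 + x*y*z^2 - 8*y^2*z - 4*x*y + z

x^2*y^8*z - x^3*y^7 - x*y^9 - 2*x*y^7*z^2 - 3*x^2*y^6*z + y^8*z + y^6*z^3 + 4*x^3*y^5 + 8*x*y^7 + 7*x*y^5*z^2 + x^2*y^4*z - 7*y^6*z - 3*y^4*z^3 - 4*x^3*y^3 - 20*x*y^5 - 6*x*y^3*z^2 + x^2*y^2*z + 14*y^4*z + 2*y^2*z^3 + x^3*y + 17*x*y^3 + x*y*z^2 - 8*y^2*z - 4*x*y + z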